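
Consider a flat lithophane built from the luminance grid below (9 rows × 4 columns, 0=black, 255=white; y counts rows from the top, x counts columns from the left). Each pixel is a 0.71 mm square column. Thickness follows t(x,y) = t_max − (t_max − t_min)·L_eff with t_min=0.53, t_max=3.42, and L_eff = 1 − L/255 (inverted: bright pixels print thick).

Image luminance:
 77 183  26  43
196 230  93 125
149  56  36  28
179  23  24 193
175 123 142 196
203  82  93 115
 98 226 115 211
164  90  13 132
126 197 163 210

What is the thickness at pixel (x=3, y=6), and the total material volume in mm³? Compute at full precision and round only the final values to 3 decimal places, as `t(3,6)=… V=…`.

span = t_max - t_min = 3.42 - 0.53 = 2.890
L(3,6) = 211, L_eff = 1 - 211/255 = 0.172549 (inverted)
t(3,6) = 3.42 - 2.890·0.172549 = 2.921
Σt over all 9·4 pixels = 21143/300 ≈ 70.4766667
V = pitch²·Σt = 0.71²·21143/300 = 35.527

t(3,6)=2.921 V=35.527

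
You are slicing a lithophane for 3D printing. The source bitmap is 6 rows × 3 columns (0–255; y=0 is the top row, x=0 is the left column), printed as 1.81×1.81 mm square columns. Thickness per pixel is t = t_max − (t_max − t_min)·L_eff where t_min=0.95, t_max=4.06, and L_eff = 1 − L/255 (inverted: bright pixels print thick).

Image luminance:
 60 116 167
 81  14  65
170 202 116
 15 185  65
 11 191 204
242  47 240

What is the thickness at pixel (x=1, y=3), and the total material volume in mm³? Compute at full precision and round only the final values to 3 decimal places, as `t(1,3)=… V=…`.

span = t_max - t_min = 4.06 - 0.95 = 3.110
L(1,3) = 185, L_eff = 1 - 185/255 = 0.274510 (inverted)
t(1,3) = 4.06 - 3.110·0.274510 = 3.206
Σt over all 6·3 pixels = 1117451/25500 ≈ 43.8216078
V = pitch²·Σt = 1.81²·1117451/25500 = 143.564

t(1,3)=3.206 V=143.564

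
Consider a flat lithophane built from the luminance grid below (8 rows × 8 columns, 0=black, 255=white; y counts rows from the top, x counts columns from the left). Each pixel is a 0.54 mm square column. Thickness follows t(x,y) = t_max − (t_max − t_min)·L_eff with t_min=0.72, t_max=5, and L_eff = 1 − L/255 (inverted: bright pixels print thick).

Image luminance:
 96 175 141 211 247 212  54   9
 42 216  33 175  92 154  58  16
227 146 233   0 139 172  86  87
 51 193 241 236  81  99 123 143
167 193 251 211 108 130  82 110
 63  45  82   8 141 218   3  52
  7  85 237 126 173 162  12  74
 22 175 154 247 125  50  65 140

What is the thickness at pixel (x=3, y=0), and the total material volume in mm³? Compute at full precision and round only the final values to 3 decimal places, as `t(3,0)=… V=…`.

t(3,0)=4.261 V=52.131

span = t_max - t_min = 5 - 0.72 = 4.280
L(3,0) = 211, L_eff = 1 - 211/255 = 0.172549 (inverted)
t(3,0) = 5 - 4.280·0.172549 = 4.261
Σt over all 8·8 pixels = 1139702/6375 ≈ 178.7767843
V = pitch²·Σt = 0.54²·1139702/6375 = 52.131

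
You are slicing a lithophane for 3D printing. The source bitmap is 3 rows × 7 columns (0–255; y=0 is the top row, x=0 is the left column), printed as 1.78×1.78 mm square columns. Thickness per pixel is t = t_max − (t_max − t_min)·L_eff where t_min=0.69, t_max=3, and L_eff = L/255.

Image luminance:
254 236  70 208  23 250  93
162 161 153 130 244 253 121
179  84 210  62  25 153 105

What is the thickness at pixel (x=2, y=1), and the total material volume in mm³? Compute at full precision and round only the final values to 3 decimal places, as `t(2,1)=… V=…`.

t(2,1)=1.614 V=108.452

span = t_max - t_min = 3 - 0.69 = 2.310
L(2,1) = 153, L_eff = 153/255 = 0.600000
t(2,1) = 3 - 2.310·0.600000 = 1.614
Σt over all 3·7 pixels = 72737/2125 ≈ 34.2291765
V = pitch²·Σt = 1.78²·72737/2125 = 108.452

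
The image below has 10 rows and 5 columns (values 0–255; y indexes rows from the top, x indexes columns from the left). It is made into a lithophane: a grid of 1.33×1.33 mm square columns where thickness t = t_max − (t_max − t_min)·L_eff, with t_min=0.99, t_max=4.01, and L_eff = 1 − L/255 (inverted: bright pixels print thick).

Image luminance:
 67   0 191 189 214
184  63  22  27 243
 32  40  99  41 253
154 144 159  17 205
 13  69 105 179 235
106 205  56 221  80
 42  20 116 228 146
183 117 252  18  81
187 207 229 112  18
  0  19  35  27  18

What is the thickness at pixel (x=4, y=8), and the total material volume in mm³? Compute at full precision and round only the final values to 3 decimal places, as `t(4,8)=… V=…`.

t(4,8)=1.203 V=206.301

span = t_max - t_min = 4.01 - 0.99 = 3.020
L(4,8) = 18, L_eff = 1 - 18/255 = 0.929412 (inverted)
t(4,8) = 4.01 - 3.020·0.929412 = 1.203
Σt over all 10·5 pixels = 1486993/12750 ≈ 116.6269020
V = pitch²·Σt = 1.33²·1486993/12750 = 206.301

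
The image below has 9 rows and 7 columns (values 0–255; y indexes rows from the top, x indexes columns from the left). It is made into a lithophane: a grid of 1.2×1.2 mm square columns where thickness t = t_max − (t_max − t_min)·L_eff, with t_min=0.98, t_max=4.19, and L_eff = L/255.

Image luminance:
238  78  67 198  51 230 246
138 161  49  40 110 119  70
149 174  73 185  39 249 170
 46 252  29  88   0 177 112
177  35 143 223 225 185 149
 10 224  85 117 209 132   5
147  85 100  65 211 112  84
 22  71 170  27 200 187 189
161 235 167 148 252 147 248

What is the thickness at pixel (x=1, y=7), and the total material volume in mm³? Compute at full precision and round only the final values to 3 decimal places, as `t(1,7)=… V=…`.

t(1,7)=3.296 V=226.309

span = t_max - t_min = 4.19 - 0.98 = 3.210
L(1,7) = 71, L_eff = 71/255 = 0.278431
t(1,7) = 4.19 - 3.210·0.278431 = 3.296
Σt over all 9·7 pixels = 26717/170 ≈ 157.1588235
V = pitch²·Σt = 1.2²·26717/170 = 226.309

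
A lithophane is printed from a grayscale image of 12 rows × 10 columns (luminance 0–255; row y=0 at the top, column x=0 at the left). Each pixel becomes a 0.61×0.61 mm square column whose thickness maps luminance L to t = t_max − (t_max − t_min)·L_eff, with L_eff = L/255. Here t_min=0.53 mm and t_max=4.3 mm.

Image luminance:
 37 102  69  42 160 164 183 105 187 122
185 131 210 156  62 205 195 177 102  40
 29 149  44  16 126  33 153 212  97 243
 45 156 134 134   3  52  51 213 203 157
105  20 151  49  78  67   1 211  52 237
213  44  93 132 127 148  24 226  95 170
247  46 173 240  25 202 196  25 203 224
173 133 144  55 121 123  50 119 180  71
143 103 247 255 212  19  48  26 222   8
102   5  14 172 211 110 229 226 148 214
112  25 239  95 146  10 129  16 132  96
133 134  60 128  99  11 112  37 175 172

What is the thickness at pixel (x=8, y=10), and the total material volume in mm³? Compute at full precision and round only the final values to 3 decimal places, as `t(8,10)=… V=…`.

t(8,10)=2.348 V=111.399

span = t_max - t_min = 4.3 - 0.53 = 3.770
L(8,10) = 132, L_eff = 132/255 = 0.517647
t(8,10) = 4.3 - 3.770·0.517647 = 2.348
Σt over all 12·10 pixels = 636183/2125 ≈ 299.3802353
V = pitch²·Σt = 0.61²·636183/2125 = 111.399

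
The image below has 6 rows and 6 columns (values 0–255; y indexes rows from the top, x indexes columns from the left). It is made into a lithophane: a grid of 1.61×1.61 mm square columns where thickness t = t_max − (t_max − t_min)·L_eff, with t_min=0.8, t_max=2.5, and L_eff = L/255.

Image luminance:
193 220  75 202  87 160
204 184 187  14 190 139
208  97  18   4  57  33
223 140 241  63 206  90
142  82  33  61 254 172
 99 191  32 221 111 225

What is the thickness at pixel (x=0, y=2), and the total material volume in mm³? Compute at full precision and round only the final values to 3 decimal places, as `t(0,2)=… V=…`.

span = t_max - t_min = 2.5 - 0.8 = 1.700
L(0,2) = 208, L_eff = 208/255 = 0.815686
t(0,2) = 2.5 - 1.700·0.815686 = 1.113
Σt over all 6·6 pixels = 4321/75 ≈ 57.6133333
V = pitch²·Σt = 1.61²·4321/75 = 149.340

t(0,2)=1.113 V=149.340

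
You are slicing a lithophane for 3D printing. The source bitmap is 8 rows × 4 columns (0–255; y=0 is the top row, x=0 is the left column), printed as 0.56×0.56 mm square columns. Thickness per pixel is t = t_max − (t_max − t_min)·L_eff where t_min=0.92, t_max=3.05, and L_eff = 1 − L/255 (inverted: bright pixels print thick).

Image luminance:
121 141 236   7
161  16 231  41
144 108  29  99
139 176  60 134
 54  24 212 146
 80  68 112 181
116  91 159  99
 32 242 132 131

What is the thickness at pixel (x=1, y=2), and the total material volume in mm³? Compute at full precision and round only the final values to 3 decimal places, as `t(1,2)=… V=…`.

span = t_max - t_min = 3.05 - 0.92 = 2.130
L(1,2) = 108, L_eff = 1 - 108/255 = 0.576471 (inverted)
t(1,2) = 3.05 - 2.130·0.576471 = 1.822
Σt over all 8·4 pixels = 257251/4250 ≈ 60.5296471
V = pitch²·Σt = 0.56²·257251/4250 = 18.982

t(1,2)=1.822 V=18.982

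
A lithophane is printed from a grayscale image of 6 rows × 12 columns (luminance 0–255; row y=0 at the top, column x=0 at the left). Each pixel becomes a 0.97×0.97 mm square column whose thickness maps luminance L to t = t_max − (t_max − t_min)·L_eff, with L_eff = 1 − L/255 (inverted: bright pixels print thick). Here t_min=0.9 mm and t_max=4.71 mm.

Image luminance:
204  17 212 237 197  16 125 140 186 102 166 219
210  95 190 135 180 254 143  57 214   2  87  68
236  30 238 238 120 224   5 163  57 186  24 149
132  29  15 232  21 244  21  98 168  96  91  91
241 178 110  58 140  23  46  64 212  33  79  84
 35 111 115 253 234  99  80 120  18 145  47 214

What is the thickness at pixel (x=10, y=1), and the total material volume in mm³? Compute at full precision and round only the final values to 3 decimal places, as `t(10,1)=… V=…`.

t(10,1)=2.200 V=188.942

span = t_max - t_min = 4.71 - 0.9 = 3.810
L(10,1) = 87, L_eff = 1 - 87/255 = 0.658824 (inverted)
t(10,1) = 4.71 - 3.810·0.658824 = 2.200
Σt over all 6·12 pixels = 1706881/8500 ≈ 200.8095294
V = pitch²·Σt = 0.97²·1706881/8500 = 188.942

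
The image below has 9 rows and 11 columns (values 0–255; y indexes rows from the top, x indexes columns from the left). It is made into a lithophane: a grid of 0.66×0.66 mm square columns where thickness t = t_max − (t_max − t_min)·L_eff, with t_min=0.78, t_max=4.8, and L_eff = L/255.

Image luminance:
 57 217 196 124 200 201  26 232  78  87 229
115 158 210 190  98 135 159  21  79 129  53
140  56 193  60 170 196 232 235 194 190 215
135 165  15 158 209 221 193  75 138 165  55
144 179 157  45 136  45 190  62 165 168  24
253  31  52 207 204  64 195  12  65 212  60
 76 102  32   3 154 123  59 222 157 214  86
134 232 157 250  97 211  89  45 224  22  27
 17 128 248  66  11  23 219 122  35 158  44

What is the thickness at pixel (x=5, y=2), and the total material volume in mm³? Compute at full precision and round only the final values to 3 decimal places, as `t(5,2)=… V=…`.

t(5,2)=1.710 V=118.679

span = t_max - t_min = 4.8 - 0.78 = 4.020
L(5,2) = 196, L_eff = 196/255 = 0.768627
t(5,2) = 4.8 - 4.020·0.768627 = 1.710
Σt over all 9·11 pixels = 1157913/4250 ≈ 272.4501176
V = pitch²·Σt = 0.66²·1157913/4250 = 118.679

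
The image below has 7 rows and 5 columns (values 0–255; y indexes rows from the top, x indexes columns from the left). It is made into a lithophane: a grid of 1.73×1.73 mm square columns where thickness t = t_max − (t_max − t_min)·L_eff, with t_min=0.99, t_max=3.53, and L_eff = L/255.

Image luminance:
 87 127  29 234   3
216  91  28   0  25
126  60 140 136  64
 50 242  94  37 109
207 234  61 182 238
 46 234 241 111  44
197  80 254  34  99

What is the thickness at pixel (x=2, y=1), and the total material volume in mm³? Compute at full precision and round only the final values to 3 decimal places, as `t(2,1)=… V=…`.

t(2,1)=3.251 V=245.756

span = t_max - t_min = 3.53 - 0.99 = 2.540
L(2,1) = 28, L_eff = 28/255 = 0.109804
t(2,1) = 3.53 - 2.540·0.109804 = 3.251
Σt over all 7·5 pixels = 418777/5100 ≈ 82.1131373
V = pitch²·Σt = 1.73²·418777/5100 = 245.756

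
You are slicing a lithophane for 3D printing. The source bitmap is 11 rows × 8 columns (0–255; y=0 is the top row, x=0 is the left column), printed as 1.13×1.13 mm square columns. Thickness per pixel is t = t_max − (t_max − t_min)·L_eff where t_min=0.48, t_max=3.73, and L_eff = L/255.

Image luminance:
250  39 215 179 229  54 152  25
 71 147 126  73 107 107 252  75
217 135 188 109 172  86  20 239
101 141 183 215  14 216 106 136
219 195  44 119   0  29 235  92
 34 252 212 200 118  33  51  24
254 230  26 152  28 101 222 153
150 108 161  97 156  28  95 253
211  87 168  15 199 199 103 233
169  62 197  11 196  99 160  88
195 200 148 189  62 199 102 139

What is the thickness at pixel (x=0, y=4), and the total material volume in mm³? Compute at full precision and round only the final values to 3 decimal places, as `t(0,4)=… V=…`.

t(0,4)=0.939 V=225.776

span = t_max - t_min = 3.73 - 0.48 = 3.250
L(0,4) = 219, L_eff = 219/255 = 0.858824
t(0,4) = 3.73 - 3.250·0.858824 = 0.939
Σt over all 11·8 pixels = 901759/5100 ≈ 176.8154902
V = pitch²·Σt = 1.13²·901759/5100 = 225.776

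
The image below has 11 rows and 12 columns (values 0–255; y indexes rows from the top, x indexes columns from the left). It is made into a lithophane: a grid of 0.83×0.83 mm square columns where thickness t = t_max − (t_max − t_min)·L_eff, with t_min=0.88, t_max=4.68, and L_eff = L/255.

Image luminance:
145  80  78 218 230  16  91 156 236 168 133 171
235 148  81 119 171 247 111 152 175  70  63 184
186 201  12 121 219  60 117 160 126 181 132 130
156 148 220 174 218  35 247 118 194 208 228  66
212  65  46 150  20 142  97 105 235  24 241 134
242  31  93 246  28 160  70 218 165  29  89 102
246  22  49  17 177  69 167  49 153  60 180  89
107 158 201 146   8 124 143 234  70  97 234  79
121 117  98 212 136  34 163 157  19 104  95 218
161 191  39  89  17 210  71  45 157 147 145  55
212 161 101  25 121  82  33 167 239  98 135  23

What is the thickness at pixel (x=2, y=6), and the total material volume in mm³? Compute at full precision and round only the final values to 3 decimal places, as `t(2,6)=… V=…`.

t(2,6)=3.950 V=249.452

span = t_max - t_min = 4.68 - 0.88 = 3.800
L(2,6) = 49, L_eff = 49/255 = 0.192157
t(2,6) = 4.68 - 3.800·0.192157 = 3.950
Σt over all 11·12 pixels = 92336/255 ≈ 362.1019608
V = pitch²·Σt = 0.83²·92336/255 = 249.452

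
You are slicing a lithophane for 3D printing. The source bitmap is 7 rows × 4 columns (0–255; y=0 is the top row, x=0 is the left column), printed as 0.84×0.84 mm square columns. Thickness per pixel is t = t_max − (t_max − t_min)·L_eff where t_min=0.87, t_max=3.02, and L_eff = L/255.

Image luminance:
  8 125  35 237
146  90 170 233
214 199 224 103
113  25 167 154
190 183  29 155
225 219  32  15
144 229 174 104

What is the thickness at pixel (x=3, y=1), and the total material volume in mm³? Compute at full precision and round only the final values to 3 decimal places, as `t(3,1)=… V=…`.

t(3,1)=1.055 V=36.214

span = t_max - t_min = 3.02 - 0.87 = 2.150
L(3,1) = 233, L_eff = 233/255 = 0.913725
t(3,1) = 3.02 - 2.150·0.913725 = 1.055
Σt over all 7·4 pixels = 1745/34 ≈ 51.3235294
V = pitch²·Σt = 0.84²·1745/34 = 36.214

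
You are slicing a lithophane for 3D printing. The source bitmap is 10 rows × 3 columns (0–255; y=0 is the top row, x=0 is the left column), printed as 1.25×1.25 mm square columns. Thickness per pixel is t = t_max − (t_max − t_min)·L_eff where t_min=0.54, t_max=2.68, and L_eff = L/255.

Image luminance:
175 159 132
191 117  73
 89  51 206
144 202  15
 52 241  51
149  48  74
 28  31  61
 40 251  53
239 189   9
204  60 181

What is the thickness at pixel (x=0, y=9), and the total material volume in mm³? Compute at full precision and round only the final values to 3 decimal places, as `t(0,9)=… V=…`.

t(0,9)=0.968 V=79.534

span = t_max - t_min = 2.68 - 0.54 = 2.140
L(0,9) = 204, L_eff = 204/255 = 0.800000
t(0,9) = 2.68 - 2.140·0.800000 = 0.968
Σt over all 10·3 pixels = 129799/2550 ≈ 50.9015686
V = pitch²·Σt = 1.25²·129799/2550 = 79.534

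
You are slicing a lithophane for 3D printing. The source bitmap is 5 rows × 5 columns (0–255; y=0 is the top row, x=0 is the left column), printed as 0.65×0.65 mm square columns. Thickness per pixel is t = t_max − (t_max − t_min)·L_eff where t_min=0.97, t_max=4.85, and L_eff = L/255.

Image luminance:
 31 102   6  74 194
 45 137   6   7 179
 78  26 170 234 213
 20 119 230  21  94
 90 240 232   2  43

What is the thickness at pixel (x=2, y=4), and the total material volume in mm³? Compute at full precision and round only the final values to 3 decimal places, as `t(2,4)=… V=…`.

t(2,4)=1.320 V=34.559

span = t_max - t_min = 4.85 - 0.97 = 3.880
L(2,4) = 232, L_eff = 232/255 = 0.909804
t(2,4) = 4.85 - 3.880·0.909804 = 1.320
Σt over all 5·5 pixels = 2085791/25500 ≈ 81.7957255
V = pitch²·Σt = 0.65²·2085791/25500 = 34.559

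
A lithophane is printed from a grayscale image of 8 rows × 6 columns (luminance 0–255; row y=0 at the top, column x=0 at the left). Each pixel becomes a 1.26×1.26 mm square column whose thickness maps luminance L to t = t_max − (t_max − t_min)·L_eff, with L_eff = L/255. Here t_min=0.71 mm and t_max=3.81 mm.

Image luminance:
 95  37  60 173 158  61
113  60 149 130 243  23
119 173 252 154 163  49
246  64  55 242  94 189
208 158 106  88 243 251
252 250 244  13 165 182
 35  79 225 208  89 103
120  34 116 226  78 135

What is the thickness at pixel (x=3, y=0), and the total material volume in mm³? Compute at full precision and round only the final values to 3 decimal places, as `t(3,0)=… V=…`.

t(3,0)=1.707 V=160.836

span = t_max - t_min = 3.81 - 0.71 = 3.100
L(3,0) = 173, L_eff = 173/255 = 0.678431
t(3,0) = 3.81 - 3.100·0.678431 = 1.707
Σt over all 8·6 pixels = 129167/1275 ≈ 101.3074510
V = pitch²·Σt = 1.26²·129167/1275 = 160.836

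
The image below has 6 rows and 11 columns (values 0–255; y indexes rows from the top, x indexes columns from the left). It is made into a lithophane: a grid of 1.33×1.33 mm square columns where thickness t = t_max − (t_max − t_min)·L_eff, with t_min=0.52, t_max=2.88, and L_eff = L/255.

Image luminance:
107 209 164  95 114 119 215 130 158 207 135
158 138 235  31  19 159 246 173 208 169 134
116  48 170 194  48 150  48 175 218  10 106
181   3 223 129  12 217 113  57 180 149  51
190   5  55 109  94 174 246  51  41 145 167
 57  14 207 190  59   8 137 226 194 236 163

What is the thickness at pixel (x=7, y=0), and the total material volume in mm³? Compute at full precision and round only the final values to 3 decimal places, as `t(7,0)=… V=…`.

span = t_max - t_min = 2.88 - 0.52 = 2.360
L(7,0) = 130, L_eff = 130/255 = 0.509804
t(7,0) = 2.88 - 2.360·0.509804 = 1.677
Σt over all 6·11 pixels = 699109/6375 ≈ 109.6641569
V = pitch²·Σt = 1.33²·699109/6375 = 193.985

t(7,0)=1.677 V=193.985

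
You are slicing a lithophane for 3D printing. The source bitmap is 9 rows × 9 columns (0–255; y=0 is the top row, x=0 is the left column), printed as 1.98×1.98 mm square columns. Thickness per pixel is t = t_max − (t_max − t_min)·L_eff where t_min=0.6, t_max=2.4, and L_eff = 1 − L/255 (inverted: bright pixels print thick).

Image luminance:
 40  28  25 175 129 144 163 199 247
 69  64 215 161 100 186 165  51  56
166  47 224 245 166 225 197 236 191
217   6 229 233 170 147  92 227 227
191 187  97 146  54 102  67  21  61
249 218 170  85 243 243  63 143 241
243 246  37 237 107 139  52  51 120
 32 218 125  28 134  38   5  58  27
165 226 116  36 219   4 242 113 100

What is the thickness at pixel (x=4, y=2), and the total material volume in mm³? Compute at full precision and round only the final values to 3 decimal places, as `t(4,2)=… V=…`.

t(4,2)=1.772 V=499.394

span = t_max - t_min = 2.4 - 0.6 = 1.800
L(4,2) = 166, L_eff = 1 - 166/255 = 0.349020 (inverted)
t(4,2) = 2.4 - 1.800·0.349020 = 1.772
Σt over all 9·9 pixels = 54138/425 ≈ 127.3835294
V = pitch²·Σt = 1.98²·54138/425 = 499.394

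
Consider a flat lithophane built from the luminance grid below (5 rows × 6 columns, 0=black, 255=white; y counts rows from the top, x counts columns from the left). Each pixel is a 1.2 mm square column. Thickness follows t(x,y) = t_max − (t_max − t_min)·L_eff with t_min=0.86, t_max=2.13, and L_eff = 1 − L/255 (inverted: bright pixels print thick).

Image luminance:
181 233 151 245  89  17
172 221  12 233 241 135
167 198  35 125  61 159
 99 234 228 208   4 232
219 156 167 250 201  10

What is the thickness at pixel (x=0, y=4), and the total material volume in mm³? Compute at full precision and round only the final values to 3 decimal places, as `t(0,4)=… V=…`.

span = t_max - t_min = 2.13 - 0.86 = 1.270
L(0,4) = 219, L_eff = 1 - 219/255 = 0.141176 (inverted)
t(0,4) = 2.13 - 1.270·0.141176 = 1.951
Σt over all 5·6 pixels = 417547/8500 ≈ 49.1231765
V = pitch²·Σt = 1.2²·417547/8500 = 70.737

t(0,4)=1.951 V=70.737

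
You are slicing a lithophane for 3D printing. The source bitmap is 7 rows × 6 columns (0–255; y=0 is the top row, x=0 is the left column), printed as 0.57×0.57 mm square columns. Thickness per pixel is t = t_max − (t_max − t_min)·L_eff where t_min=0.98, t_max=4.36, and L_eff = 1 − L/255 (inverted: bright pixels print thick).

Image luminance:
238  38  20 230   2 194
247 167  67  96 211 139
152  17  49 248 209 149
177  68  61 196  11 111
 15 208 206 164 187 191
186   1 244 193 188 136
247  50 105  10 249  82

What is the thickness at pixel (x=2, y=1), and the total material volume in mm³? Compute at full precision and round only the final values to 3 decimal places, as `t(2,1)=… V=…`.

span = t_max - t_min = 4.36 - 0.98 = 3.380
L(2,1) = 67, L_eff = 1 - 67/255 = 0.737255 (inverted)
t(2,1) = 4.36 - 3.380·0.737255 = 1.868
Σt over all 7·6 pixels = 1498061/12750 ≈ 117.4949804
V = pitch²·Σt = 0.57²·1498061/12750 = 38.174

t(2,1)=1.868 V=38.174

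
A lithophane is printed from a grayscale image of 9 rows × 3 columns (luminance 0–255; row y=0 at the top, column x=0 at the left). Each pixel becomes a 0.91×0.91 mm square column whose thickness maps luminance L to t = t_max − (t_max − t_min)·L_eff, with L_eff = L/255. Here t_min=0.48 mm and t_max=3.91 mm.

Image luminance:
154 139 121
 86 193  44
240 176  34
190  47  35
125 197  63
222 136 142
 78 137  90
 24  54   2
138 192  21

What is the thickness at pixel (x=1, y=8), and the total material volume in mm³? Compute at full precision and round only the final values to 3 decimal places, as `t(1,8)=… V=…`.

span = t_max - t_min = 3.91 - 0.48 = 3.430
L(1,8) = 192, L_eff = 192/255 = 0.752941
t(1,8) = 3.91 - 3.430·0.752941 = 1.327
Σt over all 9·3 pixels = 327119/5100 ≈ 64.1409804
V = pitch²·Σt = 0.91²·327119/5100 = 53.115

t(1,8)=1.327 V=53.115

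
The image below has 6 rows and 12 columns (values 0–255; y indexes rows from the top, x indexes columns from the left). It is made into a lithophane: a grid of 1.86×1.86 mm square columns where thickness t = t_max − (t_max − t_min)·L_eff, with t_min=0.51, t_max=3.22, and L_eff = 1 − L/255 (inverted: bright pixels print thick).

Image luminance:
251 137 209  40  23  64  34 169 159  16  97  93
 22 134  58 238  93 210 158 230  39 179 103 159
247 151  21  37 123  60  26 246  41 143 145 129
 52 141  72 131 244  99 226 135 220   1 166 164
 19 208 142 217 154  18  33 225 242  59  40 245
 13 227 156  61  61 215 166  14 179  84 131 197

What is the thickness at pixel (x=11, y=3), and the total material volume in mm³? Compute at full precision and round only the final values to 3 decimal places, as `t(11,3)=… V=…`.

t(11,3)=2.253 V=459.445

span = t_max - t_min = 3.22 - 0.51 = 2.710
L(11,3) = 164, L_eff = 1 - 164/255 = 0.356863 (inverted)
t(11,3) = 3.22 - 2.710·0.356863 = 2.253
Σt over all 6·12 pixels = 3386471/25500 ≈ 132.8027843
V = pitch²·Σt = 1.86²·3386471/25500 = 459.445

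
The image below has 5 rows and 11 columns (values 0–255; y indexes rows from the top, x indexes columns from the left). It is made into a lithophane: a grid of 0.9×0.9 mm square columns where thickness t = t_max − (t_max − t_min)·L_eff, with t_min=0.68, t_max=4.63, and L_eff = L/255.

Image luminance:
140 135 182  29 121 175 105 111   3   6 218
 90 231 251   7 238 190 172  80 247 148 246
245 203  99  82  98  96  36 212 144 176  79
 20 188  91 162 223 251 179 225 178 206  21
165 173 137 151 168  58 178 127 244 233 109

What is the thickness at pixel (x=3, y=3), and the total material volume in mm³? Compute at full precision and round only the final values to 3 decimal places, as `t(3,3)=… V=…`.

t(3,3)=2.121 V=104.861

span = t_max - t_min = 4.63 - 0.68 = 3.950
L(3,3) = 162, L_eff = 162/255 = 0.635294
t(3,3) = 4.63 - 3.950·0.635294 = 2.121
Σt over all 5·11 pixels = 220079/1700 ≈ 129.4582353
V = pitch²·Σt = 0.9²·220079/1700 = 104.861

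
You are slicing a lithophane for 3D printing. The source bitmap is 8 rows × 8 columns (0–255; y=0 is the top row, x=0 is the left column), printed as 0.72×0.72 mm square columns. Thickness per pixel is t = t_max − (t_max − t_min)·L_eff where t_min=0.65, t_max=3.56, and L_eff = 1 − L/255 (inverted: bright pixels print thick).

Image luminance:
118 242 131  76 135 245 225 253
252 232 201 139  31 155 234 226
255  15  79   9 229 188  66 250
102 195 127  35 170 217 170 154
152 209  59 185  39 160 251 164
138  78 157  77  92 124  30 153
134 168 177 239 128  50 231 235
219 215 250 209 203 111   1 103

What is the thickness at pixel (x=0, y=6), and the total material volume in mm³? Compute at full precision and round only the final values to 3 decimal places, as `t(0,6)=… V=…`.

span = t_max - t_min = 3.56 - 0.65 = 2.910
L(0,6) = 134, L_eff = 1 - 134/255 = 0.474510 (inverted)
t(0,6) = 3.56 - 2.910·0.474510 = 2.179
Σt over all 8·8 pixels = 1313609/8500 ≈ 154.5422353
V = pitch²·Σt = 0.72²·1313609/8500 = 80.115

t(0,6)=2.179 V=80.115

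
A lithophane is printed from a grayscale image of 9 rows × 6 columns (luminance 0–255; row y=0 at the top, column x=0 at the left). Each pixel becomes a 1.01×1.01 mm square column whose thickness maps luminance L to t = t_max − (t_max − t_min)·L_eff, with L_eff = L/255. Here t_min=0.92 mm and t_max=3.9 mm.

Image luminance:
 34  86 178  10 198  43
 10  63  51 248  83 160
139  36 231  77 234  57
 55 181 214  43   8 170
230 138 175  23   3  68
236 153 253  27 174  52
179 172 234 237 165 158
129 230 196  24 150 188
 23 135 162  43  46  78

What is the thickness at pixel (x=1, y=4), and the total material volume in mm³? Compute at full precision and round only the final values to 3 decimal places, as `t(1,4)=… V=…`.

span = t_max - t_min = 3.9 - 0.92 = 2.980
L(1,4) = 138, L_eff = 138/255 = 0.541176
t(1,4) = 3.9 - 2.980·0.541176 = 2.287
Σt over all 9·6 pixels = 56278/425 ≈ 132.4188235
V = pitch²·Σt = 1.01²·56278/425 = 135.080

t(1,4)=2.287 V=135.080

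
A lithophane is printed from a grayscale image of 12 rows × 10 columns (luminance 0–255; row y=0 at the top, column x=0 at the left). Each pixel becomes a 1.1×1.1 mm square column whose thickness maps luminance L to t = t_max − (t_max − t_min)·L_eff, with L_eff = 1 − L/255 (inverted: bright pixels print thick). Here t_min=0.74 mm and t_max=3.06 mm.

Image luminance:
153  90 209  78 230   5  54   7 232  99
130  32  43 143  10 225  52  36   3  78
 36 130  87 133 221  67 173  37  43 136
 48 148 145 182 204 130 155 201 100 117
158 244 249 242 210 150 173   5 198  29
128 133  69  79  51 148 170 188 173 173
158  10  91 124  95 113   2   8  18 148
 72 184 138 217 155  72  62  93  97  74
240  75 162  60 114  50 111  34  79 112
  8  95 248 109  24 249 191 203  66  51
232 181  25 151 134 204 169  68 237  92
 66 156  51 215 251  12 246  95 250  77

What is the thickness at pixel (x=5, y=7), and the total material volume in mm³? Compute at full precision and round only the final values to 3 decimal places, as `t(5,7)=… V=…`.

span = t_max - t_min = 3.06 - 0.74 = 2.320
L(5,7) = 72, L_eff = 1 - 72/255 = 0.717647 (inverted)
t(5,7) = 3.06 - 2.320·0.717647 = 1.395
Σt over all 12·10 pixels = 468956/2125 ≈ 220.6851765
V = pitch²·Σt = 1.1²·468956/2125 = 267.029

t(5,7)=1.395 V=267.029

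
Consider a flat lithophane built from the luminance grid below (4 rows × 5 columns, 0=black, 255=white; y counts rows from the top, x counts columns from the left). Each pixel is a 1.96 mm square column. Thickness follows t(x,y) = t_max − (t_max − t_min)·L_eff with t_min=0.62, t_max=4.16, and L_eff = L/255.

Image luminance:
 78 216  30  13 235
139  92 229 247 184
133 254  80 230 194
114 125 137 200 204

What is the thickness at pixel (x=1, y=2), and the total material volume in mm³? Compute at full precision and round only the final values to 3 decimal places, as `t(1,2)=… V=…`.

t(1,2)=0.634 V=152.483

span = t_max - t_min = 4.16 - 0.62 = 3.540
L(1,2) = 254, L_eff = 254/255 = 0.996078
t(1,2) = 4.16 - 3.540·0.996078 = 0.634
Σt over all 4·5 pixels = 84347/2125 ≈ 39.6927059
V = pitch²·Σt = 1.96²·84347/2125 = 152.483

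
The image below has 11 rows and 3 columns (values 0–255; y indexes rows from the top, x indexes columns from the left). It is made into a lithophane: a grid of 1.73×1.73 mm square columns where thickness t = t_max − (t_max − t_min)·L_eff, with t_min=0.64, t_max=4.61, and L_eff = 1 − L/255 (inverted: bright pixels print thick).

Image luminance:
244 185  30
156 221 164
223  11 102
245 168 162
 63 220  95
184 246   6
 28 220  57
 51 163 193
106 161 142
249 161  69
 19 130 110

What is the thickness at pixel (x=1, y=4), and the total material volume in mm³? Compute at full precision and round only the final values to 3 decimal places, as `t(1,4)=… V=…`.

t(1,4)=4.065 V=276.803

span = t_max - t_min = 4.61 - 0.64 = 3.970
L(1,4) = 220, L_eff = 1 - 220/255 = 0.137255 (inverted)
t(1,4) = 4.61 - 3.970·0.137255 = 4.065
Σt over all 11·3 pixels = 196534/2125 ≈ 92.4865882
V = pitch²·Σt = 1.73²·196534/2125 = 276.803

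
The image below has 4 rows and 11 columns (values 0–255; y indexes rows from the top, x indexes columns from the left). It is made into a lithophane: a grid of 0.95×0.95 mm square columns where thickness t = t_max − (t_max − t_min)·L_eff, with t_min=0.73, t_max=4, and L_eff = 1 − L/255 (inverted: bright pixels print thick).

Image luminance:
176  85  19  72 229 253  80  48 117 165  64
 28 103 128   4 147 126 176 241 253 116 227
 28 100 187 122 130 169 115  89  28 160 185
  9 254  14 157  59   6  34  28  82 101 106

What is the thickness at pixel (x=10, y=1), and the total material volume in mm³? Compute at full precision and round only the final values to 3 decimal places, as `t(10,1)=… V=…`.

span = t_max - t_min = 4 - 0.73 = 3.270
L(10,1) = 227, L_eff = 1 - 227/255 = 0.109804 (inverted)
t(10,1) = 4 - 3.270·0.109804 = 3.641
Σt over all 4·11 pixels = 8202/85 ≈ 96.4941176
V = pitch²·Σt = 0.95²·8202/85 = 87.086

t(10,1)=3.641 V=87.086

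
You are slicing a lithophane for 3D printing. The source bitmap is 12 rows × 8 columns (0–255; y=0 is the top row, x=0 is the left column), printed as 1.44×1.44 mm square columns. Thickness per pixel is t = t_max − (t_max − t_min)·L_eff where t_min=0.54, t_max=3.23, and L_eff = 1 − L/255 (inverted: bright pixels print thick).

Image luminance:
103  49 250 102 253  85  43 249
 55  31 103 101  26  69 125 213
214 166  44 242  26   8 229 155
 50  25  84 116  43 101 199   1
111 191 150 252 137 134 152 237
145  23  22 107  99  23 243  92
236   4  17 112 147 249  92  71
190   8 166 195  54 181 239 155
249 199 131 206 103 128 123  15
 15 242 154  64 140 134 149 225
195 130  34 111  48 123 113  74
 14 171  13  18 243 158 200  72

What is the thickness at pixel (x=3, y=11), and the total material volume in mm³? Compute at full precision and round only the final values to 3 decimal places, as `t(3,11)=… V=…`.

span = t_max - t_min = 3.23 - 0.54 = 2.690
L(3,11) = 18, L_eff = 1 - 18/255 = 0.929412 (inverted)
t(3,11) = 3.23 - 2.690·0.929412 = 0.730
Σt over all 12·8 pixels = 1123223/6375 ≈ 176.1918431
V = pitch²·Σt = 1.44²·1123223/6375 = 365.351

t(3,11)=0.730 V=365.351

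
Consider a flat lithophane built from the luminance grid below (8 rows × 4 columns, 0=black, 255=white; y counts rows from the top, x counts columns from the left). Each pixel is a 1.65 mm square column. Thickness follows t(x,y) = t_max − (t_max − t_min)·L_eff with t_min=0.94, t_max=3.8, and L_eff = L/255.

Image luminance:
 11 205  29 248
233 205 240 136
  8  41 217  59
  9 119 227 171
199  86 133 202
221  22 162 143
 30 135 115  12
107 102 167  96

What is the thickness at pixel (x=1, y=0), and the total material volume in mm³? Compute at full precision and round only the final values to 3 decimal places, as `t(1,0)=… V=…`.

span = t_max - t_min = 3.8 - 0.94 = 2.860
L(1,0) = 205, L_eff = 205/255 = 0.803922
t(1,0) = 3.8 - 2.860·0.803922 = 1.501
Σt over all 8·4 pixels = 96553/1275 ≈ 75.7278431
V = pitch²·Σt = 1.65²·96553/1275 = 206.169

t(1,0)=1.501 V=206.169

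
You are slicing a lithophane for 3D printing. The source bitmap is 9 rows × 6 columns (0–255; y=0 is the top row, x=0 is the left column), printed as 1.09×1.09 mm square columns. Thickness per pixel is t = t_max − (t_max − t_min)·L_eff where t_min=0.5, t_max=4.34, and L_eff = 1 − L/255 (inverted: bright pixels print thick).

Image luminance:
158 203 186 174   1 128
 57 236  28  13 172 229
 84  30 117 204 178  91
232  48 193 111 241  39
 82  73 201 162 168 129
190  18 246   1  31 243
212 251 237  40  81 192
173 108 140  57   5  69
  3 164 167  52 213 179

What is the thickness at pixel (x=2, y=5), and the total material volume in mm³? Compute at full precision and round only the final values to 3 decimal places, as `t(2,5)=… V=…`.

t(2,5)=4.204 V=158.034

span = t_max - t_min = 4.34 - 0.5 = 3.840
L(2,5) = 246, L_eff = 1 - 246/255 = 0.035294 (inverted)
t(2,5) = 4.34 - 3.840·0.035294 = 4.204
Σt over all 9·6 pixels = 56531/425 ≈ 133.0141176
V = pitch²·Σt = 1.09²·56531/425 = 158.034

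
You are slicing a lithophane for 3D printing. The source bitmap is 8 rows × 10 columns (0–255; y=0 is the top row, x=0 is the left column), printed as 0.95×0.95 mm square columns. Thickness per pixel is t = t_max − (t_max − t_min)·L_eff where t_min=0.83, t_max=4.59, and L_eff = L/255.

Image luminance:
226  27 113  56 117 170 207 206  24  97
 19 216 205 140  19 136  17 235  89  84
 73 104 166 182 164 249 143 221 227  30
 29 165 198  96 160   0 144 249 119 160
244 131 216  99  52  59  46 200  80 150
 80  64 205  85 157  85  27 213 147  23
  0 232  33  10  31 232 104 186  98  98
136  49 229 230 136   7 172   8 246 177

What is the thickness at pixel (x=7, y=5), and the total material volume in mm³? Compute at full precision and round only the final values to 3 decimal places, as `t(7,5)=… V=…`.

t(7,5)=1.449 V=197.538

span = t_max - t_min = 4.59 - 0.83 = 3.760
L(7,5) = 213, L_eff = 213/255 = 0.835294
t(7,5) = 4.59 - 3.760·0.835294 = 1.449
Σt over all 8·10 pixels = 465118/2125 ≈ 218.8790588
V = pitch²·Σt = 0.95²·465118/2125 = 197.538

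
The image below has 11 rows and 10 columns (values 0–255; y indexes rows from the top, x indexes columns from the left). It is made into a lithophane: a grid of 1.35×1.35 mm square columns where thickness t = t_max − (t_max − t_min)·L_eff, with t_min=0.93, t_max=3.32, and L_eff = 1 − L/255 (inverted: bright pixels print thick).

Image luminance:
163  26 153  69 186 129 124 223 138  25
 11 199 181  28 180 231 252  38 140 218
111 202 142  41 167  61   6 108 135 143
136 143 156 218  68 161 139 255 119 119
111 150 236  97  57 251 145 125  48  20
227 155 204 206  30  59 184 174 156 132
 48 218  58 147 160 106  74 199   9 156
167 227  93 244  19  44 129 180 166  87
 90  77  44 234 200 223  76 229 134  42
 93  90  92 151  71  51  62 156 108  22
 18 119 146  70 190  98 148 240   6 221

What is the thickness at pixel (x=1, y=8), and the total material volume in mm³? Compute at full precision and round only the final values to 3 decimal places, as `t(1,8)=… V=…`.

t(1,8)=1.652 V=428.025

span = t_max - t_min = 3.32 - 0.93 = 2.390
L(1,8) = 77, L_eff = 1 - 77/255 = 0.698039 (inverted)
t(1,8) = 3.32 - 2.390·0.698039 = 1.652
Σt over all 11·10 pixels = 5988827/25500 ≈ 234.8559608
V = pitch²·Σt = 1.35²·5988827/25500 = 428.025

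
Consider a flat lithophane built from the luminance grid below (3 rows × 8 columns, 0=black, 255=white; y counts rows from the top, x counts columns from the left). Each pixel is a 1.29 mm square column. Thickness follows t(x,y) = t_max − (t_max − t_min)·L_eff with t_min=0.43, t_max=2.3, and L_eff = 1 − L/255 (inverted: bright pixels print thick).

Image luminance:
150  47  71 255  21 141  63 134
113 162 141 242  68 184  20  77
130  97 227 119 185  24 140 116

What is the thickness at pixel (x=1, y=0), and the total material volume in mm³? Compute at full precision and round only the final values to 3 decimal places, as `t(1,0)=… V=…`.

t(1,0)=0.775 V=52.893

span = t_max - t_min = 2.3 - 0.43 = 1.870
L(1,0) = 47, L_eff = 1 - 47/255 = 0.815686 (inverted)
t(1,0) = 2.3 - 1.870·0.815686 = 0.775
Σt over all 3·8 pixels = 47677/1500 ≈ 31.7846667
V = pitch²·Σt = 1.29²·47677/1500 = 52.893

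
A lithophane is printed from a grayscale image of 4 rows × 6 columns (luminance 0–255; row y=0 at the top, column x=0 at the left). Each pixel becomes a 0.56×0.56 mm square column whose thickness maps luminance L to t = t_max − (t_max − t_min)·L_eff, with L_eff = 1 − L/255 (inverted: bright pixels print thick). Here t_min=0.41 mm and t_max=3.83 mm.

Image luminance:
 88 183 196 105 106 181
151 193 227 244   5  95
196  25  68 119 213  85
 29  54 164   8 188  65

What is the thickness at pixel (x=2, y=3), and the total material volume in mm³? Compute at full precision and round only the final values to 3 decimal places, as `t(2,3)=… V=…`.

t(2,3)=2.610 V=15.653

span = t_max - t_min = 3.83 - 0.41 = 3.420
L(2,3) = 164, L_eff = 1 - 164/255 = 0.356863 (inverted)
t(2,3) = 3.83 - 3.420·0.356863 = 2.610
Σt over all 4·6 pixels = 106068/2125 ≈ 49.9143529
V = pitch²·Σt = 0.56²·106068/2125 = 15.653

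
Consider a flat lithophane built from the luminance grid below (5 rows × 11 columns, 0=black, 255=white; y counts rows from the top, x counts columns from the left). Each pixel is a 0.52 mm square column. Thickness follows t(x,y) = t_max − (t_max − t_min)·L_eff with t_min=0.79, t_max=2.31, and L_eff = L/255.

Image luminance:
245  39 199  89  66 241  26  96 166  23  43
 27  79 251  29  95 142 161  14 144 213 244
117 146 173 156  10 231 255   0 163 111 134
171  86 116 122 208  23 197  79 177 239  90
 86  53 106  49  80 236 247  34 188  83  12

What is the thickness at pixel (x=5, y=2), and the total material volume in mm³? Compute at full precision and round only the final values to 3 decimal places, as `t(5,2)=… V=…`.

span = t_max - t_min = 2.31 - 0.79 = 1.520
L(5,2) = 231, L_eff = 231/255 = 0.905882
t(5,2) = 2.31 - 1.520·0.905882 = 0.933
Σt over all 5·11 pixels = 146977/1700 ≈ 86.4570588
V = pitch²·Σt = 0.52²·146977/1700 = 23.378

t(5,2)=0.933 V=23.378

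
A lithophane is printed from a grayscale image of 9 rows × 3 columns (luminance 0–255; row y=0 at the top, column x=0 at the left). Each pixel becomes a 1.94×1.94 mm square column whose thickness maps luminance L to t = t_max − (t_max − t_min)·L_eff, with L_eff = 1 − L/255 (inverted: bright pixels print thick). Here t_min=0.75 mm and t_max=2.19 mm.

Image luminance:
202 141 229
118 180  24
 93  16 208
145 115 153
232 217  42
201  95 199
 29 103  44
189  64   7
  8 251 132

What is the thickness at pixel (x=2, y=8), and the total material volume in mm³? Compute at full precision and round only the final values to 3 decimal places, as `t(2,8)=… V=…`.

t(2,8)=1.495 V=149.260

span = t_max - t_min = 2.19 - 0.75 = 1.440
L(2,8) = 132, L_eff = 1 - 132/255 = 0.482353 (inverted)
t(2,8) = 2.19 - 1.440·0.482353 = 1.495
Σt over all 9·3 pixels = 337101/8500 ≈ 39.6589412
V = pitch²·Σt = 1.94²·337101/8500 = 149.260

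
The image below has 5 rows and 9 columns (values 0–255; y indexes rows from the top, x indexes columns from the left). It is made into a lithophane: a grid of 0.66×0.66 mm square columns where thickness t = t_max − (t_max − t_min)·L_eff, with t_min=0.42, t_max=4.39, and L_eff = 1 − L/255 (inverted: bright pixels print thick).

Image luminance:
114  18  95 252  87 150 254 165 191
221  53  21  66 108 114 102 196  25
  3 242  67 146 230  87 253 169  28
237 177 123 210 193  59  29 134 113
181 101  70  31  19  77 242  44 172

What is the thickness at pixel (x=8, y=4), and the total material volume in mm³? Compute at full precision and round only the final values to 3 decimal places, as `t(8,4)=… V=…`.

span = t_max - t_min = 4.39 - 0.42 = 3.970
L(8,4) = 172, L_eff = 1 - 172/255 = 0.325490 (inverted)
t(8,4) = 4.39 - 3.970·0.325490 = 3.098
Σt over all 5·9 pixels = 2732543/25500 ≈ 107.1585490
V = pitch²·Σt = 0.66²·2732543/25500 = 46.678

t(8,4)=3.098 V=46.678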